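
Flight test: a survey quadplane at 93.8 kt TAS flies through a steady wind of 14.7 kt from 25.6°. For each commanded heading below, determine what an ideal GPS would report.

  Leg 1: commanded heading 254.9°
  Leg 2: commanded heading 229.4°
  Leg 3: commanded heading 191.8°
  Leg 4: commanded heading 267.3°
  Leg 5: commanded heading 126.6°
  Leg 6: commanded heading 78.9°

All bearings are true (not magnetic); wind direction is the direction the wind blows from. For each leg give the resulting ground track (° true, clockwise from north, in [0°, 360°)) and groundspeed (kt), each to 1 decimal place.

Leg 1: heading 254.9°; drift -6.2° → track 248.7°, groundspeed 104.0 kt
Leg 2: heading 229.4°; drift -3.2° → track 226.2°, groundspeed 107.4 kt
Leg 3: heading 191.8°; drift +1.9° → track 193.7°, groundspeed 108.1 kt
Leg 4: heading 267.3°; drift -7.3° → track 260.0°, groundspeed 101.6 kt
Leg 5: heading 126.6°; drift +8.5° → track 135.1°, groundspeed 97.7 kt
Leg 6: heading 78.9°; drift +7.9° → track 86.8°, groundspeed 85.8 kt

Leg 1: track=248.7°, groundspeed=104.0 kt
Leg 2: track=226.2°, groundspeed=107.4 kt
Leg 3: track=193.7°, groundspeed=108.1 kt
Leg 4: track=260.0°, groundspeed=101.6 kt
Leg 5: track=135.1°, groundspeed=97.7 kt
Leg 6: track=86.8°, groundspeed=85.8 kt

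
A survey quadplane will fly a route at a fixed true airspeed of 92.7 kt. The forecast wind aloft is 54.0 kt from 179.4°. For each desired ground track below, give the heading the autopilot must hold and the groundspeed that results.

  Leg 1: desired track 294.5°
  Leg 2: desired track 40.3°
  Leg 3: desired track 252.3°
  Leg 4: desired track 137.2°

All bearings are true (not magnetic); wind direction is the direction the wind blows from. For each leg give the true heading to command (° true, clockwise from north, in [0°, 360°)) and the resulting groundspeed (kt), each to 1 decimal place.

Leg 1: heading=262.7°, groundspeed=101.7 kt
Leg 2: heading=62.7°, groundspeed=126.5 kt
Leg 3: heading=218.5°, groundspeed=61.1 kt
Leg 4: heading=160.2°, groundspeed=45.3 kt

Leg 1: desired track 294.5°; wind correction -31.8° → command heading 262.7°, groundspeed 101.7 kt
Leg 2: desired track 40.3°; wind correction +22.4° → command heading 62.7°, groundspeed 126.5 kt
Leg 3: desired track 252.3°; wind correction -33.8° → command heading 218.5°, groundspeed 61.1 kt
Leg 4: desired track 137.2°; wind correction +23.0° → command heading 160.2°, groundspeed 45.3 kt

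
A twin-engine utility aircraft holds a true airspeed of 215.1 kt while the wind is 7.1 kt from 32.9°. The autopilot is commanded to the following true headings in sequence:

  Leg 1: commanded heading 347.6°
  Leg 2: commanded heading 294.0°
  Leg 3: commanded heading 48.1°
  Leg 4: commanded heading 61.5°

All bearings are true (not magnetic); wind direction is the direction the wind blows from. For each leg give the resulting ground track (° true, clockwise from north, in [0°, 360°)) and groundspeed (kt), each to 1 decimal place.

Leg 1: track=346.2°, groundspeed=210.2 kt
Leg 2: track=292.1°, groundspeed=216.3 kt
Leg 3: track=48.6°, groundspeed=208.3 kt
Leg 4: track=62.4°, groundspeed=208.9 kt

Leg 1: heading 347.6°; drift -1.4° → track 346.2°, groundspeed 210.2 kt
Leg 2: heading 294.0°; drift -1.9° → track 292.1°, groundspeed 216.3 kt
Leg 3: heading 48.1°; drift +0.5° → track 48.6°, groundspeed 208.3 kt
Leg 4: heading 61.5°; drift +0.9° → track 62.4°, groundspeed 208.9 kt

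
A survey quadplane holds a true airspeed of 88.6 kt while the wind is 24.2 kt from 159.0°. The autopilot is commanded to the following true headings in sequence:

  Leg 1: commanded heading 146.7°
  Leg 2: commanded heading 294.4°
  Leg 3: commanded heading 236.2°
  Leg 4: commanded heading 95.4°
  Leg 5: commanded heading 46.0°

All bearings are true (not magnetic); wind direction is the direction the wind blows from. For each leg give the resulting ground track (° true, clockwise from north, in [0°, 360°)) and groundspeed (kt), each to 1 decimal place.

Leg 1: track=142.2°, groundspeed=65.2 kt
Leg 2: track=303.5°, groundspeed=107.2 kt
Leg 3: track=252.0°, groundspeed=86.5 kt
Leg 4: track=79.8°, groundspeed=80.8 kt
Leg 5: track=33.2°, groundspeed=100.6 kt

Leg 1: heading 146.7°; drift -4.5° → track 142.2°, groundspeed 65.2 kt
Leg 2: heading 294.4°; drift +9.1° → track 303.5°, groundspeed 107.2 kt
Leg 3: heading 236.2°; drift +15.8° → track 252.0°, groundspeed 86.5 kt
Leg 4: heading 95.4°; drift -15.6° → track 79.8°, groundspeed 80.8 kt
Leg 5: heading 46.0°; drift -12.8° → track 33.2°, groundspeed 100.6 kt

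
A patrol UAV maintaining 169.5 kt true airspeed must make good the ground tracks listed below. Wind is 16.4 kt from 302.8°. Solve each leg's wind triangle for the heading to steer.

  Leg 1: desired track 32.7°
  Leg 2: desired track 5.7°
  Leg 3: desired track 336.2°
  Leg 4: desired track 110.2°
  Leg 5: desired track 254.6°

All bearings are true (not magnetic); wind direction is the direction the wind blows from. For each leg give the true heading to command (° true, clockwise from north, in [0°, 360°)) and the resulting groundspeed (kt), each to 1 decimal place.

Leg 1: heading=27.1°, groundspeed=168.7 kt
Leg 2: heading=0.8°, groundspeed=161.4 kt
Leg 3: heading=333.1°, groundspeed=155.6 kt
Leg 4: heading=109.0°, groundspeed=185.5 kt
Leg 5: heading=258.7°, groundspeed=158.1 kt

Leg 1: desired track 32.7°; wind correction -5.6° → command heading 27.1°, groundspeed 168.7 kt
Leg 2: desired track 5.7°; wind correction -4.9° → command heading 0.8°, groundspeed 161.4 kt
Leg 3: desired track 336.2°; wind correction -3.1° → command heading 333.1°, groundspeed 155.6 kt
Leg 4: desired track 110.2°; wind correction -1.2° → command heading 109.0°, groundspeed 185.5 kt
Leg 5: desired track 254.6°; wind correction +4.1° → command heading 258.7°, groundspeed 158.1 kt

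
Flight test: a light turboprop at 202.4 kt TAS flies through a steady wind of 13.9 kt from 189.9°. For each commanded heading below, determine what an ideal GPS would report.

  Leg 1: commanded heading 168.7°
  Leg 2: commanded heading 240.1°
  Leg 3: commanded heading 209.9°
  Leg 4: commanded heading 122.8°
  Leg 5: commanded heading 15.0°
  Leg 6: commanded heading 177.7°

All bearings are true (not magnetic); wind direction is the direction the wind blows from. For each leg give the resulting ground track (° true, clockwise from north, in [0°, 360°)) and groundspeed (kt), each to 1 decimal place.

Leg 1: heading 168.7°; drift -1.5° → track 167.2°, groundspeed 189.5 kt
Leg 2: heading 240.1°; drift +3.2° → track 243.3°, groundspeed 193.8 kt
Leg 3: heading 209.9°; drift +1.4° → track 211.3°, groundspeed 189.4 kt
Leg 4: heading 122.8°; drift -3.7° → track 119.1°, groundspeed 197.4 kt
Leg 5: heading 15.0°; drift -0.3° → track 14.7°, groundspeed 216.2 kt
Leg 6: heading 177.7°; drift -0.9° → track 176.8°, groundspeed 188.8 kt

Leg 1: track=167.2°, groundspeed=189.5 kt
Leg 2: track=243.3°, groundspeed=193.8 kt
Leg 3: track=211.3°, groundspeed=189.4 kt
Leg 4: track=119.1°, groundspeed=197.4 kt
Leg 5: track=14.7°, groundspeed=216.2 kt
Leg 6: track=176.8°, groundspeed=188.8 kt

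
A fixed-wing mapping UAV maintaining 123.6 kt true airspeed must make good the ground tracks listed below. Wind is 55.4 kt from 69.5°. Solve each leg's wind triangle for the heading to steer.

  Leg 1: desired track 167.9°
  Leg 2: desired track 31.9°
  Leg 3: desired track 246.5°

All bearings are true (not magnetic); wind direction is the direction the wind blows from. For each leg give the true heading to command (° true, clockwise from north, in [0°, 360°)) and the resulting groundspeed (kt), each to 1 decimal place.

Leg 1: desired track 167.9°; wind correction -26.3° → command heading 141.6°, groundspeed 118.9 kt
Leg 2: desired track 31.9°; wind correction +15.9° → command heading 47.8°, groundspeed 75.0 kt
Leg 3: desired track 246.5°; wind correction -1.3° → command heading 245.2°, groundspeed 178.9 kt

Leg 1: heading=141.6°, groundspeed=118.9 kt
Leg 2: heading=47.8°, groundspeed=75.0 kt
Leg 3: heading=245.2°, groundspeed=178.9 kt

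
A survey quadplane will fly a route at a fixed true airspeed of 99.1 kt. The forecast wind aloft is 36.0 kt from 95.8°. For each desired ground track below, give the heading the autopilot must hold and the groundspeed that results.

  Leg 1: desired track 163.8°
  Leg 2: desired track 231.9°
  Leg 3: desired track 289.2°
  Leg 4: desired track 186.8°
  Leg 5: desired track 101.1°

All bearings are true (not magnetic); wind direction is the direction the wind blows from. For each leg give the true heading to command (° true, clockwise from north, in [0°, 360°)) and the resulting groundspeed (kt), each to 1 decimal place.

Leg 1: desired track 163.8°; wind correction -19.7° → command heading 144.1°, groundspeed 79.8 kt
Leg 2: desired track 231.9°; wind correction -14.6° → command heading 217.3°, groundspeed 121.8 kt
Leg 3: desired track 289.2°; wind correction +4.8° → command heading 294.0°, groundspeed 133.8 kt
Leg 4: desired track 186.8°; wind correction -21.3° → command heading 165.5°, groundspeed 93.0 kt
Leg 5: desired track 101.1°; wind correction -1.9° → command heading 99.2°, groundspeed 63.2 kt

Leg 1: heading=144.1°, groundspeed=79.8 kt
Leg 2: heading=217.3°, groundspeed=121.8 kt
Leg 3: heading=294.0°, groundspeed=133.8 kt
Leg 4: heading=165.5°, groundspeed=93.0 kt
Leg 5: heading=99.2°, groundspeed=63.2 kt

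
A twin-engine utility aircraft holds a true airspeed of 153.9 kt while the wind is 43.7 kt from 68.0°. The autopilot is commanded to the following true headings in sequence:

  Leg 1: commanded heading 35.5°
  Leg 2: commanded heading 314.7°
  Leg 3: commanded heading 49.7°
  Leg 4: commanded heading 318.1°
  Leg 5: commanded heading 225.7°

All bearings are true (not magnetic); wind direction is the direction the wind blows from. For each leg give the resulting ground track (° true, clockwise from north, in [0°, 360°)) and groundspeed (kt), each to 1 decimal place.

Leg 1: heading 35.5°; drift -11.3° → track 24.2°, groundspeed 119.4 kt
Leg 2: heading 314.7°; drift -13.2° → track 301.5°, groundspeed 175.8 kt
Leg 3: heading 49.7°; drift -7.0° → track 42.7°, groundspeed 113.2 kt
Leg 4: heading 318.1°; drift -13.7° → track 304.4°, groundspeed 173.7 kt
Leg 5: heading 225.7°; drift +4.9° → track 230.6°, groundspeed 195.0 kt

Leg 1: track=24.2°, groundspeed=119.4 kt
Leg 2: track=301.5°, groundspeed=175.8 kt
Leg 3: track=42.7°, groundspeed=113.2 kt
Leg 4: track=304.4°, groundspeed=173.7 kt
Leg 5: track=230.6°, groundspeed=195.0 kt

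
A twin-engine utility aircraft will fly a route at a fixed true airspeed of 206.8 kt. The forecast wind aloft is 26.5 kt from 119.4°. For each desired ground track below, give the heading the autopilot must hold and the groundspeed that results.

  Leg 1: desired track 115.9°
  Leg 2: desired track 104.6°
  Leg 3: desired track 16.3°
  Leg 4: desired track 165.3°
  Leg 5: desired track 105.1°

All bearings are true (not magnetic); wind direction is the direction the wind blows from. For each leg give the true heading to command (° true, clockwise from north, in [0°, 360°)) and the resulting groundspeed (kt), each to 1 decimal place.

Leg 1: desired track 115.9°; wind correction +0.4° → command heading 116.3°, groundspeed 180.3 kt
Leg 2: desired track 104.6°; wind correction +1.9° → command heading 106.5°, groundspeed 181.1 kt
Leg 3: desired track 16.3°; wind correction +7.2° → command heading 23.5°, groundspeed 211.2 kt
Leg 4: desired track 165.3°; wind correction -5.3° → command heading 160.0°, groundspeed 187.5 kt
Leg 5: desired track 105.1°; wind correction +1.8° → command heading 106.9°, groundspeed 181.0 kt

Leg 1: heading=116.3°, groundspeed=180.3 kt
Leg 2: heading=106.5°, groundspeed=181.1 kt
Leg 3: heading=23.5°, groundspeed=211.2 kt
Leg 4: heading=160.0°, groundspeed=187.5 kt
Leg 5: heading=106.9°, groundspeed=181.0 kt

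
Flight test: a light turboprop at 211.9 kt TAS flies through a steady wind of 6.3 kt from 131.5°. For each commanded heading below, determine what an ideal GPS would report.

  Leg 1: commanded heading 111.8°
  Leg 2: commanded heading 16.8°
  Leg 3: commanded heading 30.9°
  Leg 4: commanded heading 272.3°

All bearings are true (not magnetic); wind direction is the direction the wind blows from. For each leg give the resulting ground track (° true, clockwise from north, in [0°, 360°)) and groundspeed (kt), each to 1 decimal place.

Leg 1: track=111.2°, groundspeed=206.0 kt
Leg 2: track=15.3°, groundspeed=214.6 kt
Leg 3: track=29.2°, groundspeed=213.1 kt
Leg 4: track=273.4°, groundspeed=216.8 kt

Leg 1: heading 111.8°; drift -0.6° → track 111.2°, groundspeed 206.0 kt
Leg 2: heading 16.8°; drift -1.5° → track 15.3°, groundspeed 214.6 kt
Leg 3: heading 30.9°; drift -1.7° → track 29.2°, groundspeed 213.1 kt
Leg 4: heading 272.3°; drift +1.1° → track 273.4°, groundspeed 216.8 kt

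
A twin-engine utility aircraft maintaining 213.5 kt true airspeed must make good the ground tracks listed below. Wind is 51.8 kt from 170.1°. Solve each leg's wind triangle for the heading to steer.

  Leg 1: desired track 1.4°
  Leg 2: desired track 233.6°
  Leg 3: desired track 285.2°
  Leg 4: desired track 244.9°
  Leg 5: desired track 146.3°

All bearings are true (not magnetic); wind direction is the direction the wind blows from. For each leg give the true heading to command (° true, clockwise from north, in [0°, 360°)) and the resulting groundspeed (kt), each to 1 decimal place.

Leg 1: desired track 1.4°; wind correction +2.7° → command heading 4.1°, groundspeed 264.1 kt
Leg 2: desired track 233.6°; wind correction -12.5° → command heading 221.1°, groundspeed 185.3 kt
Leg 3: desired track 285.2°; wind correction -12.7° → command heading 272.5°, groundspeed 230.3 kt
Leg 4: desired track 244.9°; wind correction -13.5° → command heading 231.4°, groundspeed 194.0 kt
Leg 5: desired track 146.3°; wind correction +5.6° → command heading 151.9°, groundspeed 165.1 kt

Leg 1: heading=4.1°, groundspeed=264.1 kt
Leg 2: heading=221.1°, groundspeed=185.3 kt
Leg 3: heading=272.5°, groundspeed=230.3 kt
Leg 4: heading=231.4°, groundspeed=194.0 kt
Leg 5: heading=151.9°, groundspeed=165.1 kt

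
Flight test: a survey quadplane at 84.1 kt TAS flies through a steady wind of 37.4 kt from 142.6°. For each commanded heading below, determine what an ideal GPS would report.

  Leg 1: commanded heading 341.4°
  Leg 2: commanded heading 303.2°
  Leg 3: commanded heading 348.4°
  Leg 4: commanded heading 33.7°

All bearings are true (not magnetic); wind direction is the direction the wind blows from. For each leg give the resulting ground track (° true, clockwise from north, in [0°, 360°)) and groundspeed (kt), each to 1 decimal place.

Leg 1: heading 341.4°; drift -5.8° → track 335.6°, groundspeed 120.1 kt
Leg 2: heading 303.2°; drift +5.9° → track 309.1°, groundspeed 120.0 kt
Leg 3: heading 348.4°; drift -7.9° → track 340.5°, groundspeed 118.9 kt
Leg 4: heading 33.7°; drift -20.2° → track 13.5°, groundspeed 102.5 kt

Leg 1: track=335.6°, groundspeed=120.1 kt
Leg 2: track=309.1°, groundspeed=120.0 kt
Leg 3: track=340.5°, groundspeed=118.9 kt
Leg 4: track=13.5°, groundspeed=102.5 kt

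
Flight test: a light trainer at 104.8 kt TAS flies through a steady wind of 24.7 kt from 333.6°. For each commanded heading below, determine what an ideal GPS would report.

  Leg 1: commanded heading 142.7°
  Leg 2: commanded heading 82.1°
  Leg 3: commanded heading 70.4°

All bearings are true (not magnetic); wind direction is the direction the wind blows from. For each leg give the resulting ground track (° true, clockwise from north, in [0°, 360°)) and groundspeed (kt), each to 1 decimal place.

Leg 1: heading 142.7°; drift +2.1° → track 144.8°, groundspeed 129.1 kt
Leg 2: heading 82.1°; drift +11.7° → track 93.8°, groundspeed 115.0 kt
Leg 3: heading 70.4°; drift +12.8° → track 83.2°, groundspeed 110.5 kt

Leg 1: track=144.8°, groundspeed=129.1 kt
Leg 2: track=93.8°, groundspeed=115.0 kt
Leg 3: track=83.2°, groundspeed=110.5 kt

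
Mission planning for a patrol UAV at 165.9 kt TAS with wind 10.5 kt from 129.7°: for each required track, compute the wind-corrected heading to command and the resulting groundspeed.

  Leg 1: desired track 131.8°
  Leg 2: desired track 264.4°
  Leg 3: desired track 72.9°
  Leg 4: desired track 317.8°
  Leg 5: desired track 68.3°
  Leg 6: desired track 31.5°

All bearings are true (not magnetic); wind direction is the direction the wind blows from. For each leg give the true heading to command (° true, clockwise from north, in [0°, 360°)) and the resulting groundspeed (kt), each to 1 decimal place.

Leg 1: desired track 131.8°; wind correction -0.1° → command heading 131.7°, groundspeed 155.4 kt
Leg 2: desired track 264.4°; wind correction -2.6° → command heading 261.8°, groundspeed 173.1 kt
Leg 3: desired track 72.9°; wind correction +3.0° → command heading 75.9°, groundspeed 159.9 kt
Leg 4: desired track 317.8°; wind correction +0.5° → command heading 318.3°, groundspeed 176.3 kt
Leg 5: desired track 68.3°; wind correction +3.2° → command heading 71.5°, groundspeed 160.6 kt
Leg 6: desired track 31.5°; wind correction +3.6° → command heading 35.1°, groundspeed 167.1 kt

Leg 1: heading=131.7°, groundspeed=155.4 kt
Leg 2: heading=261.8°, groundspeed=173.1 kt
Leg 3: heading=75.9°, groundspeed=159.9 kt
Leg 4: heading=318.3°, groundspeed=176.3 kt
Leg 5: heading=71.5°, groundspeed=160.6 kt
Leg 6: heading=35.1°, groundspeed=167.1 kt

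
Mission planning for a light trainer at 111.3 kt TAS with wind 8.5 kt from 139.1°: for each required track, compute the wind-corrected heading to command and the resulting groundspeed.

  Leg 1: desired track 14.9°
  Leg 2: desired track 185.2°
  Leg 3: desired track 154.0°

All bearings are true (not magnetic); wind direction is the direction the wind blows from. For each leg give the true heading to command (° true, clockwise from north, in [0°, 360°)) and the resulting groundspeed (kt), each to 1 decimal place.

Leg 1: desired track 14.9°; wind correction +3.6° → command heading 18.5°, groundspeed 115.9 kt
Leg 2: desired track 185.2°; wind correction -3.2° → command heading 182.0°, groundspeed 105.2 kt
Leg 3: desired track 154.0°; wind correction -1.1° → command heading 152.9°, groundspeed 103.1 kt

Leg 1: heading=18.5°, groundspeed=115.9 kt
Leg 2: heading=182.0°, groundspeed=105.2 kt
Leg 3: heading=152.9°, groundspeed=103.1 kt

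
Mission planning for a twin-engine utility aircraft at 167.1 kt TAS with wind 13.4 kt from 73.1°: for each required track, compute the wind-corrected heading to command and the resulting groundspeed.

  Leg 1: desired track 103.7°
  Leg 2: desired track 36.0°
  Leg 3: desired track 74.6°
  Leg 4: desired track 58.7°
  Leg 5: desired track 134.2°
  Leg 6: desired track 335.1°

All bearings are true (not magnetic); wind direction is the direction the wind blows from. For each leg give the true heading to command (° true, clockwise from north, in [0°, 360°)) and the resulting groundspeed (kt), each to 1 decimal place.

Leg 1: desired track 103.7°; wind correction -2.3° → command heading 101.4°, groundspeed 155.4 kt
Leg 2: desired track 36.0°; wind correction +2.8° → command heading 38.8°, groundspeed 156.2 kt
Leg 3: desired track 74.6°; wind correction -0.1° → command heading 74.5°, groundspeed 153.7 kt
Leg 4: desired track 58.7°; wind correction +1.1° → command heading 59.8°, groundspeed 154.1 kt
Leg 5: desired track 134.2°; wind correction -4.0° → command heading 130.2°, groundspeed 160.2 kt
Leg 6: desired track 335.1°; wind correction +4.6° → command heading 339.7°, groundspeed 168.4 kt

Leg 1: heading=101.4°, groundspeed=155.4 kt
Leg 2: heading=38.8°, groundspeed=156.2 kt
Leg 3: heading=74.5°, groundspeed=153.7 kt
Leg 4: heading=59.8°, groundspeed=154.1 kt
Leg 5: heading=130.2°, groundspeed=160.2 kt
Leg 6: heading=339.7°, groundspeed=168.4 kt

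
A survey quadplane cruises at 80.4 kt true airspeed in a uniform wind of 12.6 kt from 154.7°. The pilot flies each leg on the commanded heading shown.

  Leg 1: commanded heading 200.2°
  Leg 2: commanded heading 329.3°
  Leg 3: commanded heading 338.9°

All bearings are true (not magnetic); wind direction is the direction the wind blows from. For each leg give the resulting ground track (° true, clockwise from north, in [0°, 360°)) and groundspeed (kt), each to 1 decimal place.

Leg 1: track=207.4°, groundspeed=72.1 kt
Leg 2: track=330.0°, groundspeed=93.0 kt
Leg 3: track=338.3°, groundspeed=93.0 kt

Leg 1: heading 200.2°; drift +7.2° → track 207.4°, groundspeed 72.1 kt
Leg 2: heading 329.3°; drift +0.7° → track 330.0°, groundspeed 93.0 kt
Leg 3: heading 338.9°; drift -0.6° → track 338.3°, groundspeed 93.0 kt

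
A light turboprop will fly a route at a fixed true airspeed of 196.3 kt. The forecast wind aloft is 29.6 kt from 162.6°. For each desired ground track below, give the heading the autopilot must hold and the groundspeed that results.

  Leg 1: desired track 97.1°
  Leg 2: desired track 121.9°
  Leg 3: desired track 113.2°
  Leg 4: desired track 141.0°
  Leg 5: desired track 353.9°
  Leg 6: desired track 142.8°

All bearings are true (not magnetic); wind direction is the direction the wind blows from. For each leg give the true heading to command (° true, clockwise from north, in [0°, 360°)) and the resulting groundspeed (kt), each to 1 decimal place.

Leg 1: desired track 97.1°; wind correction +7.9° → command heading 105.0°, groundspeed 182.2 kt
Leg 2: desired track 121.9°; wind correction +5.6° → command heading 127.5°, groundspeed 172.9 kt
Leg 3: desired track 113.2°; wind correction +6.6° → command heading 119.8°, groundspeed 175.7 kt
Leg 4: desired track 141.0°; wind correction +3.2° → command heading 144.2°, groundspeed 168.5 kt
Leg 5: desired track 353.9°; wind correction +1.7° → command heading 355.6°, groundspeed 225.2 kt
Leg 6: desired track 142.8°; wind correction +2.9° → command heading 145.7°, groundspeed 168.2 kt

Leg 1: heading=105.0°, groundspeed=182.2 kt
Leg 2: heading=127.5°, groundspeed=172.9 kt
Leg 3: heading=119.8°, groundspeed=175.7 kt
Leg 4: heading=144.2°, groundspeed=168.5 kt
Leg 5: heading=355.6°, groundspeed=225.2 kt
Leg 6: heading=145.7°, groundspeed=168.2 kt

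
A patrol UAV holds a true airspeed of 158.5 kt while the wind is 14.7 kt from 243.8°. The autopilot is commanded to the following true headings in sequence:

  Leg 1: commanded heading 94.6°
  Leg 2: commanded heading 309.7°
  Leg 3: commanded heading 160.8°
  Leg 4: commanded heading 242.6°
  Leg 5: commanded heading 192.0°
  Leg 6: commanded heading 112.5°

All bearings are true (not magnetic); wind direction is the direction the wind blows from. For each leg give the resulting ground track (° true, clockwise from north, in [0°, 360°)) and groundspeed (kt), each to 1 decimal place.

Leg 1: track=92.1°, groundspeed=171.3 kt
Leg 2: track=314.7°, groundspeed=153.1 kt
Leg 3: track=155.5°, groundspeed=157.4 kt
Leg 4: track=242.5°, groundspeed=143.8 kt
Leg 5: track=187.6°, groundspeed=149.9 kt
Leg 6: track=108.7°, groundspeed=168.6 kt

Leg 1: heading 94.6°; drift -2.5° → track 92.1°, groundspeed 171.3 kt
Leg 2: heading 309.7°; drift +5.0° → track 314.7°, groundspeed 153.1 kt
Leg 3: heading 160.8°; drift -5.3° → track 155.5°, groundspeed 157.4 kt
Leg 4: heading 242.6°; drift -0.1° → track 242.5°, groundspeed 143.8 kt
Leg 5: heading 192.0°; drift -4.4° → track 187.6°, groundspeed 149.9 kt
Leg 6: heading 112.5°; drift -3.8° → track 108.7°, groundspeed 168.6 kt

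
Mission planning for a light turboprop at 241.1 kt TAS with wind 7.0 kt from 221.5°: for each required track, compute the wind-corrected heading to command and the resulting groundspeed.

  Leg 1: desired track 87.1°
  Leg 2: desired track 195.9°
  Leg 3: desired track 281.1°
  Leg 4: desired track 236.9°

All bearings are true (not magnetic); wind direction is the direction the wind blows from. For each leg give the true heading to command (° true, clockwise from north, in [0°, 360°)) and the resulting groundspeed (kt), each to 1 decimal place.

Leg 1: desired track 87.1°; wind correction +1.2° → command heading 88.3°, groundspeed 245.9 kt
Leg 2: desired track 195.9°; wind correction +0.7° → command heading 196.6°, groundspeed 234.8 kt
Leg 3: desired track 281.1°; wind correction -1.4° → command heading 279.7°, groundspeed 237.5 kt
Leg 4: desired track 236.9°; wind correction -0.4° → command heading 236.5°, groundspeed 234.3 kt

Leg 1: heading=88.3°, groundspeed=245.9 kt
Leg 2: heading=196.6°, groundspeed=234.8 kt
Leg 3: heading=279.7°, groundspeed=237.5 kt
Leg 4: heading=236.5°, groundspeed=234.3 kt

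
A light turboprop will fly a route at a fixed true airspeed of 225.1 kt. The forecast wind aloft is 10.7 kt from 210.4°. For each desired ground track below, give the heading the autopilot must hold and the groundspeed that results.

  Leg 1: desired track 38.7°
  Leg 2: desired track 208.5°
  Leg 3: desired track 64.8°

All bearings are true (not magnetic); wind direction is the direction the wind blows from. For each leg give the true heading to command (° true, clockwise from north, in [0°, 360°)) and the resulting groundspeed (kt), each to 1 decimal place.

Leg 1: desired track 38.7°; wind correction +0.4° → command heading 39.1°, groundspeed 235.7 kt
Leg 2: desired track 208.5°; wind correction +0.1° → command heading 208.6°, groundspeed 214.4 kt
Leg 3: desired track 64.8°; wind correction +1.5° → command heading 66.3°, groundspeed 233.8 kt

Leg 1: heading=39.1°, groundspeed=235.7 kt
Leg 2: heading=208.6°, groundspeed=214.4 kt
Leg 3: heading=66.3°, groundspeed=233.8 kt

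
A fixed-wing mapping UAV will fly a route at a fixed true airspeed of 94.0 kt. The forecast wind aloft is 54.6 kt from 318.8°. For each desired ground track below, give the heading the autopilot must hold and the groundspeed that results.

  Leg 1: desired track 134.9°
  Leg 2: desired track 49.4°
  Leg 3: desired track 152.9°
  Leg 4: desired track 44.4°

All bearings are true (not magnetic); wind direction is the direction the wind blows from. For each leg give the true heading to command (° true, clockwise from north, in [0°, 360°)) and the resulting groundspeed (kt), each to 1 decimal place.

Leg 1: desired track 134.9°; wind correction -2.3° → command heading 132.6°, groundspeed 148.4 kt
Leg 2: desired track 49.4°; wind correction -35.5° → command heading 13.9°, groundspeed 77.1 kt
Leg 3: desired track 152.9°; wind correction +8.1° → command heading 161.0°, groundspeed 146.0 kt
Leg 4: desired track 44.4°; wind correction -35.4° → command heading 9.0°, groundspeed 72.4 kt

Leg 1: heading=132.6°, groundspeed=148.4 kt
Leg 2: heading=13.9°, groundspeed=77.1 kt
Leg 3: heading=161.0°, groundspeed=146.0 kt
Leg 4: heading=9.0°, groundspeed=72.4 kt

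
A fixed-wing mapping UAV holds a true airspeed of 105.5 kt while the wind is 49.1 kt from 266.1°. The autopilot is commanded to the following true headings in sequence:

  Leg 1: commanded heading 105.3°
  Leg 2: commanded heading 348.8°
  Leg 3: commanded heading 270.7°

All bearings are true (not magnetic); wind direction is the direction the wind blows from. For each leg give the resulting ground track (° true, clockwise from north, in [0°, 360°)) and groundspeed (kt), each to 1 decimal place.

Leg 1: heading 105.3°; drift -6.1° → track 99.2°, groundspeed 152.7 kt
Leg 2: heading 348.8°; drift +26.1° → track 14.9°, groundspeed 110.6 kt
Leg 3: heading 270.7°; drift +4.0° → track 274.7°, groundspeed 56.7 kt

Leg 1: track=99.2°, groundspeed=152.7 kt
Leg 2: track=14.9°, groundspeed=110.6 kt
Leg 3: track=274.7°, groundspeed=56.7 kt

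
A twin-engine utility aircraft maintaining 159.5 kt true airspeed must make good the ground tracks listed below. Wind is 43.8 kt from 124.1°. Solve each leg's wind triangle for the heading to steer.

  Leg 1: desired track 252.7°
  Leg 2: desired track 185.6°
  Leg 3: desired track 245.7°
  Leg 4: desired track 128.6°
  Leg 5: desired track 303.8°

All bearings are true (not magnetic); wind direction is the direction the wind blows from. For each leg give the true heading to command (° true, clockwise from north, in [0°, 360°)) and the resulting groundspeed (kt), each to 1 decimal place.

Leg 1: desired track 252.7°; wind correction -12.4° → command heading 240.3°, groundspeed 183.1 kt
Leg 2: desired track 185.6°; wind correction -14.0° → command heading 171.6°, groundspeed 133.9 kt
Leg 3: desired track 245.7°; wind correction -13.5° → command heading 232.2°, groundspeed 178.0 kt
Leg 4: desired track 128.6°; wind correction -1.2° → command heading 127.4°, groundspeed 115.8 kt
Leg 5: desired track 303.8°; wind correction -0.1° → command heading 303.7°, groundspeed 203.3 kt

Leg 1: heading=240.3°, groundspeed=183.1 kt
Leg 2: heading=171.6°, groundspeed=133.9 kt
Leg 3: heading=232.2°, groundspeed=178.0 kt
Leg 4: heading=127.4°, groundspeed=115.8 kt
Leg 5: heading=303.7°, groundspeed=203.3 kt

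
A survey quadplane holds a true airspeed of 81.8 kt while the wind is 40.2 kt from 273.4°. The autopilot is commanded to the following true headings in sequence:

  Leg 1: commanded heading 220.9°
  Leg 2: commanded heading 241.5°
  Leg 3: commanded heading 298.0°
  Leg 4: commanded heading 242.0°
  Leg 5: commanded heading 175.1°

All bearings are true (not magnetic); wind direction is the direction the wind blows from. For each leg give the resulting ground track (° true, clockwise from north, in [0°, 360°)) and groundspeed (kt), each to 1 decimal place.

Leg 1: heading 220.9°; drift -29.1° → track 191.8°, groundspeed 65.6 kt
Leg 2: heading 241.5°; drift -24.0° → track 217.5°, groundspeed 52.2 kt
Leg 3: heading 298.0°; drift +20.3° → track 318.3°, groundspeed 48.2 kt
Leg 4: heading 242.0°; drift -23.8° → track 218.2°, groundspeed 51.9 kt
Leg 5: heading 175.1°; drift -24.4° → track 150.7°, groundspeed 96.2 kt

Leg 1: track=191.8°, groundspeed=65.6 kt
Leg 2: track=217.5°, groundspeed=52.2 kt
Leg 3: track=318.3°, groundspeed=48.2 kt
Leg 4: track=218.2°, groundspeed=51.9 kt
Leg 5: track=150.7°, groundspeed=96.2 kt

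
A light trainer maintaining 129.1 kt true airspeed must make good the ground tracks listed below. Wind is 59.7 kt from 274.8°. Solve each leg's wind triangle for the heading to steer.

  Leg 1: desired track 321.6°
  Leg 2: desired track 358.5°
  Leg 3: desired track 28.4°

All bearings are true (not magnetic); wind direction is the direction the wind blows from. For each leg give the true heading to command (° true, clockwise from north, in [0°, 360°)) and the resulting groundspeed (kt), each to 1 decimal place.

Leg 1: heading=301.9°, groundspeed=80.7 kt
Leg 2: heading=331.1°, groundspeed=108.1 kt
Leg 3: heading=3.3°, groundspeed=140.8 kt

Leg 1: desired track 321.6°; wind correction -19.7° → command heading 301.9°, groundspeed 80.7 kt
Leg 2: desired track 358.5°; wind correction -27.4° → command heading 331.1°, groundspeed 108.1 kt
Leg 3: desired track 28.4°; wind correction -25.1° → command heading 3.3°, groundspeed 140.8 kt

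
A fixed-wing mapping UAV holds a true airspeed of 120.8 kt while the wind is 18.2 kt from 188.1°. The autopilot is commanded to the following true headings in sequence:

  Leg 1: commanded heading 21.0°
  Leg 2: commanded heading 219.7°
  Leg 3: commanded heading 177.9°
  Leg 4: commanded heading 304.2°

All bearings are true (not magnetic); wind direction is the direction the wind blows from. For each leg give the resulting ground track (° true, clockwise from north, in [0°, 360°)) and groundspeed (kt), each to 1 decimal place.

Leg 1: track=19.3°, groundspeed=138.6 kt
Leg 2: track=224.9°, groundspeed=105.7 kt
Leg 3: track=176.1°, groundspeed=102.9 kt
Leg 4: track=311.4°, groundspeed=129.8 kt

Leg 1: heading 21.0°; drift -1.7° → track 19.3°, groundspeed 138.6 kt
Leg 2: heading 219.7°; drift +5.2° → track 224.9°, groundspeed 105.7 kt
Leg 3: heading 177.9°; drift -1.8° → track 176.1°, groundspeed 102.9 kt
Leg 4: heading 304.2°; drift +7.2° → track 311.4°, groundspeed 129.8 kt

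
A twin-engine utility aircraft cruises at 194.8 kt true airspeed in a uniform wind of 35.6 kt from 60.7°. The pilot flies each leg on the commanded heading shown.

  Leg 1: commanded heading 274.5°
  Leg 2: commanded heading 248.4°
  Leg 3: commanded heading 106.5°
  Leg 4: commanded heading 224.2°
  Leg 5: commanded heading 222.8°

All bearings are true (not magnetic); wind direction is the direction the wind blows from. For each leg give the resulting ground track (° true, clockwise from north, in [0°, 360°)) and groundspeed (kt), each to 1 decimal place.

Leg 1: track=269.5°, groundspeed=225.3 kt
Leg 2: track=247.2°, groundspeed=230.1 kt
Leg 3: track=115.0°, groundspeed=171.9 kt
Leg 4: track=226.7°, groundspeed=229.2 kt
Leg 5: track=225.5°, groundspeed=228.9 kt

Leg 1: heading 274.5°; drift -5.0° → track 269.5°, groundspeed 225.3 kt
Leg 2: heading 248.4°; drift -1.2° → track 247.2°, groundspeed 230.1 kt
Leg 3: heading 106.5°; drift +8.5° → track 115.0°, groundspeed 171.9 kt
Leg 4: heading 224.2°; drift +2.5° → track 226.7°, groundspeed 229.2 kt
Leg 5: heading 222.8°; drift +2.7° → track 225.5°, groundspeed 228.9 kt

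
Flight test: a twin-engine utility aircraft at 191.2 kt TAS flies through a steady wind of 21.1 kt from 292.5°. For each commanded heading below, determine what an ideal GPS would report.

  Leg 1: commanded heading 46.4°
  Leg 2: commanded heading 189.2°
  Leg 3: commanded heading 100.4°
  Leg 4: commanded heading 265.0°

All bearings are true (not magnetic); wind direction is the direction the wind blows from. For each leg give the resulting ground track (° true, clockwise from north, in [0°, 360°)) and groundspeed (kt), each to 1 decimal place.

Leg 1: heading 46.4°; drift +5.5° → track 51.9°, groundspeed 200.7 kt
Leg 2: heading 189.2°; drift -6.0° → track 183.2°, groundspeed 197.1 kt
Leg 3: heading 100.4°; drift +1.2° → track 101.6°, groundspeed 211.9 kt
Leg 4: heading 265.0°; drift -3.2° → track 261.8°, groundspeed 172.8 kt

Leg 1: track=51.9°, groundspeed=200.7 kt
Leg 2: track=183.2°, groundspeed=197.1 kt
Leg 3: track=101.6°, groundspeed=211.9 kt
Leg 4: track=261.8°, groundspeed=172.8 kt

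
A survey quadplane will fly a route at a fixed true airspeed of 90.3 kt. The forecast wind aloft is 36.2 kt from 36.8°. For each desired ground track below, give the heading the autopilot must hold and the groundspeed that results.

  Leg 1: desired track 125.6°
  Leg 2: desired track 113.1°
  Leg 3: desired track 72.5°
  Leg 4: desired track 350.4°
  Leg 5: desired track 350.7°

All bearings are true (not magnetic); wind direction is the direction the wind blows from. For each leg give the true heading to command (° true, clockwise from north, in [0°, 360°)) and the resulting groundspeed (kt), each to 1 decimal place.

Leg 1: desired track 125.6°; wind correction -23.6° → command heading 102.0°, groundspeed 82.0 kt
Leg 2: desired track 113.1°; wind correction -22.9° → command heading 90.2°, groundspeed 74.6 kt
Leg 3: desired track 72.5°; wind correction -13.5° → command heading 59.0°, groundspeed 58.4 kt
Leg 4: desired track 350.4°; wind correction +16.9° → command heading 7.3°, groundspeed 61.4 kt
Leg 5: desired track 350.7°; wind correction +16.8° → command heading 7.5°, groundspeed 61.3 kt

Leg 1: heading=102.0°, groundspeed=82.0 kt
Leg 2: heading=90.2°, groundspeed=74.6 kt
Leg 3: heading=59.0°, groundspeed=58.4 kt
Leg 4: heading=7.3°, groundspeed=61.4 kt
Leg 5: heading=7.5°, groundspeed=61.3 kt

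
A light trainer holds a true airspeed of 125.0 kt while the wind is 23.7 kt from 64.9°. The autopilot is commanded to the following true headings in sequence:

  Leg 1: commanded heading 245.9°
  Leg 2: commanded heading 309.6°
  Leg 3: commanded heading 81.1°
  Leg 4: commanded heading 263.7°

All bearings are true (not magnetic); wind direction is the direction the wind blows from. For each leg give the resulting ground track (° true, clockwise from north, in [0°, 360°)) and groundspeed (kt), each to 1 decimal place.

Leg 1: track=245.7°, groundspeed=148.7 kt
Leg 2: track=300.6°, groundspeed=136.8 kt
Leg 3: track=84.8°, groundspeed=102.5 kt
Leg 4: track=260.7°, groundspeed=147.6 kt

Leg 1: heading 245.9°; drift -0.2° → track 245.7°, groundspeed 148.7 kt
Leg 2: heading 309.6°; drift -9.0° → track 300.6°, groundspeed 136.8 kt
Leg 3: heading 81.1°; drift +3.7° → track 84.8°, groundspeed 102.5 kt
Leg 4: heading 263.7°; drift -3.0° → track 260.7°, groundspeed 147.6 kt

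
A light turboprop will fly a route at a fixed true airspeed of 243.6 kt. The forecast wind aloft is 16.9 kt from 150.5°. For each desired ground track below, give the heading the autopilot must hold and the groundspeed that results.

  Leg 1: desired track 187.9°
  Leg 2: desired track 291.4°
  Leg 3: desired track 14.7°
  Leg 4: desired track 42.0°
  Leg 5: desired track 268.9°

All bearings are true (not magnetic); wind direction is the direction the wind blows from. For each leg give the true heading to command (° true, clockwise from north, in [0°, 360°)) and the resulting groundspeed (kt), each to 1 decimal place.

Leg 1: heading=185.5°, groundspeed=230.0 kt
Leg 2: heading=288.9°, groundspeed=256.5 kt
Leg 3: heading=17.5°, groundspeed=255.4 kt
Leg 4: heading=45.8°, groundspeed=248.4 kt
Leg 5: heading=265.4°, groundspeed=251.2 kt

Leg 1: desired track 187.9°; wind correction -2.4° → command heading 185.5°, groundspeed 230.0 kt
Leg 2: desired track 291.4°; wind correction -2.5° → command heading 288.9°, groundspeed 256.5 kt
Leg 3: desired track 14.7°; wind correction +2.8° → command heading 17.5°, groundspeed 255.4 kt
Leg 4: desired track 42.0°; wind correction +3.8° → command heading 45.8°, groundspeed 248.4 kt
Leg 5: desired track 268.9°; wind correction -3.5° → command heading 265.4°, groundspeed 251.2 kt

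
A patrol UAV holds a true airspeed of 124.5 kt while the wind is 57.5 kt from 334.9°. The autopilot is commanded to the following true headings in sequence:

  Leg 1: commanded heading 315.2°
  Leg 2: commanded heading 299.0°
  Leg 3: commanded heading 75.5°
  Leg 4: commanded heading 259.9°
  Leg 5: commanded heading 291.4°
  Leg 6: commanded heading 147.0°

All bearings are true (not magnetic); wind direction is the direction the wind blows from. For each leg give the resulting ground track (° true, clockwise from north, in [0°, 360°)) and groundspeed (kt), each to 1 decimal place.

Leg 1: track=299.8°, groundspeed=73.0 kt
Leg 2: track=275.6°, groundspeed=84.9 kt
Leg 3: track=98.2°, groundspeed=146.4 kt
Leg 4: track=233.0°, groundspeed=122.9 kt
Leg 5: track=265.8°, groundspeed=91.8 kt
Leg 6: track=149.5°, groundspeed=181.6 kt

Leg 1: heading 315.2°; drift -15.4° → track 299.8°, groundspeed 73.0 kt
Leg 2: heading 299.0°; drift -23.4° → track 275.6°, groundspeed 84.9 kt
Leg 3: heading 75.5°; drift +22.7° → track 98.2°, groundspeed 146.4 kt
Leg 4: heading 259.9°; drift -26.9° → track 233.0°, groundspeed 122.9 kt
Leg 5: heading 291.4°; drift -25.6° → track 265.8°, groundspeed 91.8 kt
Leg 6: heading 147.0°; drift +2.5° → track 149.5°, groundspeed 181.6 kt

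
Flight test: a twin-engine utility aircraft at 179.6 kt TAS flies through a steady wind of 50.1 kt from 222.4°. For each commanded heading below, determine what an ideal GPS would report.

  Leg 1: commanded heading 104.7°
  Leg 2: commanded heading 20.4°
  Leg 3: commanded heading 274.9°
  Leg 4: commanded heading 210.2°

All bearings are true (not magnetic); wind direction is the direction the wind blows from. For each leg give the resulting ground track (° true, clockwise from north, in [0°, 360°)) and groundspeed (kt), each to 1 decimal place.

Leg 1: track=92.4°, groundspeed=207.7 kt
Leg 2: track=25.1°, groundspeed=226.8 kt
Leg 3: track=289.8°, groundspeed=154.3 kt
Leg 4: track=205.6°, groundspeed=131.1 kt

Leg 1: heading 104.7°; drift -12.3° → track 92.4°, groundspeed 207.7 kt
Leg 2: heading 20.4°; drift +4.7° → track 25.1°, groundspeed 226.8 kt
Leg 3: heading 274.9°; drift +14.9° → track 289.8°, groundspeed 154.3 kt
Leg 4: heading 210.2°; drift -4.6° → track 205.6°, groundspeed 131.1 kt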